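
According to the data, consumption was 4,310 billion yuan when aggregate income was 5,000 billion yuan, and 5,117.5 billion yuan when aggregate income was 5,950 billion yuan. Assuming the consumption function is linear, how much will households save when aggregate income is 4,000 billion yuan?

S = 540

MPC = (5117.5 − 4310)/(5950 − 5000) = 807.5/950 = 0.85
a = 4310 − 0.85(5000) = 4310 − 4250 = 60
C = 60 + 0.85(4000) = 3460
S = 4000 − 3460 = 540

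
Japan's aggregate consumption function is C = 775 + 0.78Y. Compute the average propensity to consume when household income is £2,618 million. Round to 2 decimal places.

APC = 1.08

C = 775 + 0.78(2618) = 2817.04
APC = C/Y = 2817.04/2618 = 1.08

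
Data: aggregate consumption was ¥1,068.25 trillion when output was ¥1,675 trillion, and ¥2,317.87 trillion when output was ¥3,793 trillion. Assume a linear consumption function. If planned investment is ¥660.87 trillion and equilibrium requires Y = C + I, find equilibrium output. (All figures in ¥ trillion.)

MPC = (2317.87 − 1068.25)/(3793 − 1675) = 1249.62/2118 = 0.59
a = 1068.25 − 0.59(1675) = 80
Equilibrium: Y = 80 + 0.59Y + 660.87
0.41Y = 740.87, so Y = 740.87/0.41 = 1807

Y = 1807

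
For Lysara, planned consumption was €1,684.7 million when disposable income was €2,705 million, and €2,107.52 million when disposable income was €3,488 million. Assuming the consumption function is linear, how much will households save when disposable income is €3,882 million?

S = 1561.72

MPC = (2107.52 − 1684.7)/(3488 − 2705) = 422.82/783 = 0.54
a = 1684.7 − 0.54(2705) = 1684.7 − 1460.7 = 224
C = 224 + 0.54(3882) = 2320.28
S = 3882 − 2320.28 = 1561.72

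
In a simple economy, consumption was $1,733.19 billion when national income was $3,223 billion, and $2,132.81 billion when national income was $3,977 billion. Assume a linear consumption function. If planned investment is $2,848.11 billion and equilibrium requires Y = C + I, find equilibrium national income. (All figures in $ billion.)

MPC = (2132.81 − 1733.19)/(3977 − 3223) = 399.62/754 = 0.53
a = 1733.19 − 0.53(3223) = 25
Equilibrium: Y = 25 + 0.53Y + 2848.11
0.47Y = 2873.11, so Y = 2873.11/0.47 = 6113

Y = 6113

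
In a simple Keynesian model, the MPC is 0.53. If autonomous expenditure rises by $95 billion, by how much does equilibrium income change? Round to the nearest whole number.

The multiplier is 1/(1 − MPC) = 1/0.47.
ΔY = 95/0.47 = 202.13 ≈ 202

ΔY ≈ 202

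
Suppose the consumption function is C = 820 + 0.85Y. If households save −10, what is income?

S = Y − C = -820 + 0.15Y
-820 + 0.15Y = -10, so 0.15Y = 810 and Y = 5400

Y = 5400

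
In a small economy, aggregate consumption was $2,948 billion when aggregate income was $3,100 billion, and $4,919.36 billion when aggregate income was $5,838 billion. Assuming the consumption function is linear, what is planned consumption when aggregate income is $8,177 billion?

MPC = (4919.36 − 2948)/(5838 − 3100) = 1971.36/2738 = 0.72
a = 2948 − 0.72(3100) = 2948 − 2232 = 716
C = 716 + 0.72(8177) = 716 + 5887.44 = 6603.44

C = 6603.44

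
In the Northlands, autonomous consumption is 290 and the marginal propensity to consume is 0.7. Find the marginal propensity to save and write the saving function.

MPS = 1 − MPC = 1 − 0.7 = 0.3
S = Y − C = -290 + 0.3Y

MPS = 0.3; S = -290 + 0.3Y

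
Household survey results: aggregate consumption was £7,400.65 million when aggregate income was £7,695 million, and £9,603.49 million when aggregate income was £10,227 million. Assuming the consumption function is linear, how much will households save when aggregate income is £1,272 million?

S = -540.64

MPC = (9603.49 − 7400.65)/(10227 − 7695) = 2202.84/2532 = 0.87
a = 7400.65 − 0.87(7695) = 7400.65 − 6694.65 = 706
C = 706 + 0.87(1272) = 1812.64
S = 1272 − 1812.64 = -540.64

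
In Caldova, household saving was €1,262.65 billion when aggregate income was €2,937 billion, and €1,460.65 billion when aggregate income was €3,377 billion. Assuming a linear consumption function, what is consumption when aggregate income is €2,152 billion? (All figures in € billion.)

MPS = ΔS/ΔY = (1460.65 − 1262.65)/(3377 − 2937) = 198/440 = 0.45
MPC = 1 − MPS = 0.55
Autonomous saving = 1262.65 − 0.45(2937) = -59, so a = 59
C = 59 + 0.55(2152) = 59 + 1183.6 = 1242.6

C = 1242.6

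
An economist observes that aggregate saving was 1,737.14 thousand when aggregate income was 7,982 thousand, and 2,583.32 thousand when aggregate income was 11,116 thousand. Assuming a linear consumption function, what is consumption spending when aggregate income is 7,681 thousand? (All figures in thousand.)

C = 6025.13

MPS = ΔS/ΔY = (2583.32 − 1737.14)/(11116 − 7982) = 846.18/3134 = 0.27
MPC = 1 − MPS = 0.73
Autonomous saving = 1737.14 − 0.27(7982) = -418, so a = 418
C = 418 + 0.73(7681) = 418 + 5607.13 = 6025.13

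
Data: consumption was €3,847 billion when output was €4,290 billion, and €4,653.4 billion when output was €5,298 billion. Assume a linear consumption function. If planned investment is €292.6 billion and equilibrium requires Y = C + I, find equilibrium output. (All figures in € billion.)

MPC = (4653.4 − 3847)/(5298 − 4290) = 806.4/1008 = 0.8
a = 3847 − 0.8(4290) = 415
Equilibrium: Y = 415 + 0.8Y + 292.6
0.2Y = 707.6, so Y = 707.6/0.2 = 3538

Y = 3538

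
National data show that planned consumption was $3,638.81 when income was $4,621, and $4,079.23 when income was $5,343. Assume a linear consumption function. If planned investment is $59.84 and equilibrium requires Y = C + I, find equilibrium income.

MPC = (4079.23 − 3638.81)/(5343 − 4621) = 440.42/722 = 0.61
a = 3638.81 − 0.61(4621) = 820
Equilibrium: Y = 820 + 0.61Y + 59.84
0.39Y = 879.84, so Y = 879.84/0.39 = 2256

Y = 2256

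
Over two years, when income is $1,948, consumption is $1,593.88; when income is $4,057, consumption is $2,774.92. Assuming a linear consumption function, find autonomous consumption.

a = 503

MPC = ΔC/ΔY = (2774.92 − 1593.88)/(4057 − 1948) = 1181.04/2109 = 0.56
a = C − MPC·Y = 1593.88 − 0.56(1948) = 1593.88 − 1090.88 = 503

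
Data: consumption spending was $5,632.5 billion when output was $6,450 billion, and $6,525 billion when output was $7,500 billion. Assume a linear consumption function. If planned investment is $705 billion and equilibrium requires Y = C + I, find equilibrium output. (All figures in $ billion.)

MPC = (6525 − 5632.5)/(7500 − 6450) = 892.5/1050 = 0.85
a = 5632.5 − 0.85(6450) = 150
Equilibrium: Y = 150 + 0.85Y + 705
0.15Y = 855, so Y = 855/0.15 = 5700

Y = 5700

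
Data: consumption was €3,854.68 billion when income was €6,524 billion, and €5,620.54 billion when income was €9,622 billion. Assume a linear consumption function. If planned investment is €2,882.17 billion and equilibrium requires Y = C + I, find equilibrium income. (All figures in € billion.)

MPC = (5620.54 − 3854.68)/(9622 − 6524) = 1765.86/3098 = 0.57
a = 3854.68 − 0.57(6524) = 136
Equilibrium: Y = 136 + 0.57Y + 2882.17
0.43Y = 3018.17, so Y = 3018.17/0.43 = 7019

Y = 7019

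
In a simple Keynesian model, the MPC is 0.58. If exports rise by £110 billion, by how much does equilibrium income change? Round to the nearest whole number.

ΔY ≈ 262

The multiplier is 1/(1 − MPC) = 1/0.42.
ΔY = 110/0.42 = 261.90 ≈ 262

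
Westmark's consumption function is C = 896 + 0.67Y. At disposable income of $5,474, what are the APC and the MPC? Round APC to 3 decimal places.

MPC = 0.67 (the slope of the consumption function)
C = 896 + 0.67(5474) = 4563.58, so APC = 4563.58/5474 = 0.834

APC = 0.834; MPC = 0.67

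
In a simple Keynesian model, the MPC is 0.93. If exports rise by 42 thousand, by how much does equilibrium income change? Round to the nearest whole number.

The multiplier is 1/(1 − MPC) = 1/0.07.
ΔY = 42/0.07 = 600.00 ≈ 600

ΔY ≈ 600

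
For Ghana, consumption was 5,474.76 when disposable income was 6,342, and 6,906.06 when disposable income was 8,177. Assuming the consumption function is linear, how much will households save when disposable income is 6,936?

S = 997.92

MPC = (6906.06 − 5474.76)/(8177 − 6342) = 1431.3/1835 = 0.78
a = 5474.76 − 0.78(6342) = 5474.76 − 4946.76 = 528
C = 528 + 0.78(6936) = 5938.08
S = 6936 − 5938.08 = 997.92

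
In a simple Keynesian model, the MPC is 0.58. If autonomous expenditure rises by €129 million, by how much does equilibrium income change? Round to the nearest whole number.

ΔY ≈ 307

The multiplier is 1/(1 − MPC) = 1/0.42.
ΔY = 129/0.42 = 307.14 ≈ 307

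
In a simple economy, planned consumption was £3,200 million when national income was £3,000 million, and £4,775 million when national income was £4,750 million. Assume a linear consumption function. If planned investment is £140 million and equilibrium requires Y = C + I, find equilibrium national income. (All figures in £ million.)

MPC = (4775 − 3200)/(4750 − 3000) = 1575/1750 = 0.9
a = 3200 − 0.9(3000) = 500
Equilibrium: Y = 500 + 0.9Y + 140
0.1Y = 640, so Y = 640/0.1 = 6400

Y = 6400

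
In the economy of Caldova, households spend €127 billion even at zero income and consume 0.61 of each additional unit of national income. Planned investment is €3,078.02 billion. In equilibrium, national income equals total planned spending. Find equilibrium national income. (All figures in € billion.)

Y = 8218

Y = C + I = 127 + 0.61Y + 3078.02
Y − 0.61Y = 3205.02
0.39Y = 3205.02, so Y = 3205.02/0.39 = 8218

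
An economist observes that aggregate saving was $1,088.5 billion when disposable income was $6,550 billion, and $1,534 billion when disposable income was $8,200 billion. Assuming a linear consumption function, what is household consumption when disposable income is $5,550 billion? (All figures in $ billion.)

MPS = ΔS/ΔY = (1534 − 1088.5)/(8200 − 6550) = 445.5/1650 = 0.27
MPC = 1 − MPS = 0.73
Autonomous saving = 1088.5 − 0.27(6550) = -680, so a = 680
C = 680 + 0.73(5550) = 680 + 4051.5 = 4731.5

C = 4731.5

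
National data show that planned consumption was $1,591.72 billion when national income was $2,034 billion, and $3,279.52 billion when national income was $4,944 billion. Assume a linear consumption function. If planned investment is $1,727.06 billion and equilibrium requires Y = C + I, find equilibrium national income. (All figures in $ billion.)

MPC = (3279.52 − 1591.72)/(4944 − 2034) = 1687.8/2910 = 0.58
a = 1591.72 − 0.58(2034) = 412
Equilibrium: Y = 412 + 0.58Y + 1727.06
0.42Y = 2139.06, so Y = 2139.06/0.42 = 5093

Y = 5093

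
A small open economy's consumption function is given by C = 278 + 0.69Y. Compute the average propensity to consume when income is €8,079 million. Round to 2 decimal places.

C = 278 + 0.69(8079) = 5852.51
APC = C/Y = 5852.51/8079 = 0.72

APC = 0.72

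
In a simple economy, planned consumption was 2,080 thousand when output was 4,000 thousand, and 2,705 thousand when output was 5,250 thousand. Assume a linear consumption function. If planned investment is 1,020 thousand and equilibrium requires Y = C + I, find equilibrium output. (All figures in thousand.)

Y = 2200

MPC = (2705 − 2080)/(5250 − 4000) = 625/1250 = 0.5
a = 2080 − 0.5(4000) = 80
Equilibrium: Y = 80 + 0.5Y + 1020
0.5Y = 1100, so Y = 1100/0.5 = 2200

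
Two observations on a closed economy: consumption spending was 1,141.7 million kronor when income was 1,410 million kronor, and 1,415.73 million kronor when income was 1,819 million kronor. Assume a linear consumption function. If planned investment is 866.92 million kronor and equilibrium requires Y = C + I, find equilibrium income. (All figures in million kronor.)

Y = 3224

MPC = (1415.73 − 1141.7)/(1819 − 1410) = 274.03/409 = 0.67
a = 1141.7 − 0.67(1410) = 197
Equilibrium: Y = 197 + 0.67Y + 866.92
0.33Y = 1063.92, so Y = 1063.92/0.33 = 3224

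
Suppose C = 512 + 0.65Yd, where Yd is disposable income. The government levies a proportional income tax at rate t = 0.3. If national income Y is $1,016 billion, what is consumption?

C = 974.28

Yd = (1 − 0.3)(1016) = 0.7(1016) = 711.2
C = 512 + 0.65(711.2) = 512 + 462.28 = 974.28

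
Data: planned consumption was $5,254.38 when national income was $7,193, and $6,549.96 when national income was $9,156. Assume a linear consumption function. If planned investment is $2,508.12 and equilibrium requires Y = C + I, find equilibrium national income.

MPC = (6549.96 − 5254.38)/(9156 − 7193) = 1295.58/1963 = 0.66
a = 5254.38 − 0.66(7193) = 507
Equilibrium: Y = 507 + 0.66Y + 2508.12
0.34Y = 3015.12, so Y = 3015.12/0.34 = 8868

Y = 8868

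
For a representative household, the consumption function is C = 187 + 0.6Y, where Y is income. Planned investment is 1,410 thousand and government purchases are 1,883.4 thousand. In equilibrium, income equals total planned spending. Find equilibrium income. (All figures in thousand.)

Y = C + I + G = 187 + 0.6Y + 1410 + 1883.4
Y − 0.6Y = 3480.4
0.4Y = 3480.4, so Y = 3480.4/0.4 = 8701

Y = 8701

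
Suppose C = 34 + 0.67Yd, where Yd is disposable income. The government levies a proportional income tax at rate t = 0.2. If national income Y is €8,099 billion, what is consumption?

Yd = (1 − 0.2)(8099) = 0.8(8099) = 6479.2
C = 34 + 0.67(6479.2) = 34 + 4341.064 = 4375.064

C = 4375.064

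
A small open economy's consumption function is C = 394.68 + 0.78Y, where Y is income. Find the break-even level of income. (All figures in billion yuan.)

At break-even, C = Y: 394.68 + 0.78Y = Y
0.22Y = 394.68, so Y = 394.68/0.22 = 1794

Y = 1794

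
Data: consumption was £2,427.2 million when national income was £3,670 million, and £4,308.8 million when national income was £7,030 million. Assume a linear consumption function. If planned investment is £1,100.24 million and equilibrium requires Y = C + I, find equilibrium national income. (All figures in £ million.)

MPC = (4308.8 − 2427.2)/(7030 − 3670) = 1881.6/3360 = 0.56
a = 2427.2 − 0.56(3670) = 372
Equilibrium: Y = 372 + 0.56Y + 1100.24
0.44Y = 1472.24, so Y = 1472.24/0.44 = 3346

Y = 3346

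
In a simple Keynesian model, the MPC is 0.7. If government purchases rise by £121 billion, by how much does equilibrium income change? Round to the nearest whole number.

The multiplier is 1/(1 − MPC) = 1/0.3.
ΔY = 121/0.3 = 403.33 ≈ 403

ΔY ≈ 403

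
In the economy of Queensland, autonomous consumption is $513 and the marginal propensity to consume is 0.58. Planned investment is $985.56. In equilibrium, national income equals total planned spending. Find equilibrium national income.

Y = 3568

Y = C + I = 513 + 0.58Y + 985.56
Y − 0.58Y = 1498.56
0.42Y = 1498.56, so Y = 1498.56/0.42 = 3568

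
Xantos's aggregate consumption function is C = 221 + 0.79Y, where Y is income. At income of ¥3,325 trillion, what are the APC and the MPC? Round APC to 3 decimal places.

APC = 0.856; MPC = 0.79

MPC = 0.79 (the slope of the consumption function)
C = 221 + 0.79(3325) = 2847.75, so APC = 2847.75/3325 = 0.856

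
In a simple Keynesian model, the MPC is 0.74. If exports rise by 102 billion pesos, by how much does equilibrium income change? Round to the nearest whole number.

The multiplier is 1/(1 − MPC) = 1/0.26.
ΔY = 102/0.26 = 392.31 ≈ 392

ΔY ≈ 392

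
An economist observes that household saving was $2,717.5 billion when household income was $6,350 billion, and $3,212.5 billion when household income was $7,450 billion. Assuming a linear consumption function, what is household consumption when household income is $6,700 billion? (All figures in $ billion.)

C = 3825

MPS = ΔS/ΔY = (3212.5 − 2717.5)/(7450 − 6350) = 495/1100 = 0.45
MPC = 1 − MPS = 0.55
Autonomous saving = 2717.5 − 0.45(6350) = -140, so a = 140
C = 140 + 0.55(6700) = 140 + 3685 = 3825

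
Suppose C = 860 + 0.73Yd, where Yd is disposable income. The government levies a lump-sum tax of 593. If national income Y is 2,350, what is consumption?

C = 2142.61

Yd = Y − T = 2350 − 593 = 1757
C = 860 + 0.73(1757) = 860 + 1282.61 = 2142.61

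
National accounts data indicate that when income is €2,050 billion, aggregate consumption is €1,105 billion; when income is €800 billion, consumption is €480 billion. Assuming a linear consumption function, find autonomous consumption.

a = 80

MPC = ΔC/ΔY = (1105 − 480)/(2050 − 800) = 625/1250 = 0.5
a = C − MPC·Y = 480 − 0.5(800) = 480 − 400 = 80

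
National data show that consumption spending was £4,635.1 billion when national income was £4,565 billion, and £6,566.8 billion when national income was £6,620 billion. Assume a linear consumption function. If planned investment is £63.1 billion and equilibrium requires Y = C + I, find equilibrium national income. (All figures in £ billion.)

MPC = (6566.8 − 4635.1)/(6620 − 4565) = 1931.7/2055 = 0.94
a = 4635.1 − 0.94(4565) = 344
Equilibrium: Y = 344 + 0.94Y + 63.1
0.06Y = 407.1, so Y = 407.1/0.06 = 6785

Y = 6785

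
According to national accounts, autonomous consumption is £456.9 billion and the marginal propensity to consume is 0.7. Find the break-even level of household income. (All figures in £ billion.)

Y = 1523

At break-even, C = Y: 456.9 + 0.7Y = Y
0.3Y = 456.9, so Y = 456.9/0.3 = 1523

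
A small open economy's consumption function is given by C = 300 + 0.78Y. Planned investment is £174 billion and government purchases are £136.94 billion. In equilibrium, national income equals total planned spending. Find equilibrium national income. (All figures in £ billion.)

Y = C + I + G = 300 + 0.78Y + 174 + 136.94
Y − 0.78Y = 610.94
0.22Y = 610.94, so Y = 610.94/0.22 = 2777

Y = 2777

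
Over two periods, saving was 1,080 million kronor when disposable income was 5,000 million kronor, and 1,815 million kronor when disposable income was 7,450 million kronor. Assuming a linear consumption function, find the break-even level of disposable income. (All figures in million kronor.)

Y = 1400

MPS = ΔS/ΔY = (1815 − 1080)/(7450 − 5000) = 735/2450 = 0.3
MPC = 1 − MPS = 0.7
From S(5000) = 1080: −a + 0.3(5000) = 1080, so a = 1500 − 1080 = 420
Break-even (S = 0): Y = a/MPS = 420/0.3 = 1400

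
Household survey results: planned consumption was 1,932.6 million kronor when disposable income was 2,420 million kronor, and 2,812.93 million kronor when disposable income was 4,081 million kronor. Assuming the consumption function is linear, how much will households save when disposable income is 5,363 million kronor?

MPC = (2812.93 − 1932.6)/(4081 − 2420) = 880.33/1661 = 0.53
a = 1932.6 − 0.53(2420) = 1932.6 − 1282.6 = 650
C = 650 + 0.53(5363) = 3492.39
S = 5363 − 3492.39 = 1870.61

S = 1870.61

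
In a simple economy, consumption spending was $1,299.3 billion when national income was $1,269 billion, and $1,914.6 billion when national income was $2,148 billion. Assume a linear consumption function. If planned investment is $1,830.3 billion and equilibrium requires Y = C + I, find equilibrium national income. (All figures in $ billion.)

Y = 7471

MPC = (1914.6 − 1299.3)/(2148 − 1269) = 615.3/879 = 0.7
a = 1299.3 − 0.7(1269) = 411
Equilibrium: Y = 411 + 0.7Y + 1830.3
0.3Y = 2241.3, so Y = 2241.3/0.3 = 7471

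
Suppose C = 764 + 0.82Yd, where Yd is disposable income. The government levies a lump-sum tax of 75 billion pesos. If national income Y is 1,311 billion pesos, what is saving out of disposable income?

S = -541.52

Yd = Y − T = 1311 − 75 = 1236
C = 764 + 0.82(1236) = 764 + 1013.52 = 1777.52
S = Yd − C = 1236 − 1777.52 = -541.52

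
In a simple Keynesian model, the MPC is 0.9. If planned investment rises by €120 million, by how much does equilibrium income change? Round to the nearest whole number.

The multiplier is 1/(1 − MPC) = 1/0.1.
ΔY = 120/0.1 = 1200.00 ≈ 1200

ΔY ≈ 1200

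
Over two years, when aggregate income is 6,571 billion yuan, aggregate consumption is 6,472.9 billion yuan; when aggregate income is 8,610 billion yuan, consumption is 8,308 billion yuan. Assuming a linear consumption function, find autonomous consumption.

a = 559

MPC = ΔC/ΔY = (8308 − 6472.9)/(8610 − 6571) = 1835.1/2039 = 0.9
a = C − MPC·Y = 6472.9 − 0.9(6571) = 6472.9 − 5913.9 = 559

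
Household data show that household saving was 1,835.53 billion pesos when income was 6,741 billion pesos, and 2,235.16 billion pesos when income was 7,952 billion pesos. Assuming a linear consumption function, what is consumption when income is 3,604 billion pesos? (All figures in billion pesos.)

C = 2803.68

MPS = ΔS/ΔY = (2235.16 − 1835.53)/(7952 − 6741) = 399.63/1211 = 0.33
MPC = 1 − MPS = 0.67
Autonomous saving = 1835.53 − 0.33(6741) = -389, so a = 389
C = 389 + 0.67(3604) = 389 + 2414.68 = 2803.68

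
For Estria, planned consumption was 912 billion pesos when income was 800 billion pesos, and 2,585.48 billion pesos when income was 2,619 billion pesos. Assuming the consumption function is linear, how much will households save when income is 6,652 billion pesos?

S = 356.16

MPC = (2585.48 − 912)/(2619 − 800) = 1673.48/1819 = 0.92
a = 912 − 0.92(800) = 912 − 736 = 176
C = 176 + 0.92(6652) = 6295.84
S = 6652 − 6295.84 = 356.16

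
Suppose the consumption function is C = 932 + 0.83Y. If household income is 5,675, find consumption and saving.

C = 5642.25; S = 32.75

C = 932 + 0.83(5675) = 932 + 4710.25 = 5642.25
S = Y − C = 5675 − 5642.25 = 32.75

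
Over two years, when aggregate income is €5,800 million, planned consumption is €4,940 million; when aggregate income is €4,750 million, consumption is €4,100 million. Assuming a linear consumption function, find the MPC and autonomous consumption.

MPC = 0.8; a = 300

MPC = ΔC/ΔY = (4940 − 4100)/(5800 − 4750) = 840/1050 = 0.8
a = C − MPC·Y = 4100 − 0.8(4750) = 4100 − 3800 = 300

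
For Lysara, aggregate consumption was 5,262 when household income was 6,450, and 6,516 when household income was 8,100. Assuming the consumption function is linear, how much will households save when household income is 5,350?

MPC = (6516 − 5262)/(8100 − 6450) = 1254/1650 = 0.76
a = 5262 − 0.76(6450) = 5262 − 4902 = 360
C = 360 + 0.76(5350) = 4426
S = 5350 − 4426 = 924

S = 924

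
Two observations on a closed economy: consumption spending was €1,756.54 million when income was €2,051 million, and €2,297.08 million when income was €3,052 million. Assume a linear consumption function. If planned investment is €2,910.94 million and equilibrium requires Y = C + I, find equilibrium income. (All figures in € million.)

Y = 7739

MPC = (2297.08 − 1756.54)/(3052 − 2051) = 540.54/1001 = 0.54
a = 1756.54 − 0.54(2051) = 649
Equilibrium: Y = 649 + 0.54Y + 2910.94
0.46Y = 3559.94, so Y = 3559.94/0.46 = 7739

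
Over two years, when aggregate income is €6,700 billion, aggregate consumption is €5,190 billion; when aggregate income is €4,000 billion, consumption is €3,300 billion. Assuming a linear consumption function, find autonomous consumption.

MPC = ΔC/ΔY = (5190 − 3300)/(6700 − 4000) = 1890/2700 = 0.7
a = C − MPC·Y = 3300 − 0.7(4000) = 3300 − 2800 = 500

a = 500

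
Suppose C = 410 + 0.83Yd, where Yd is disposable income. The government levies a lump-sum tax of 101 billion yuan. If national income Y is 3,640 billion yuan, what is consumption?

Yd = Y − T = 3640 − 101 = 3539
C = 410 + 0.83(3539) = 410 + 2937.37 = 3347.37

C = 3347.37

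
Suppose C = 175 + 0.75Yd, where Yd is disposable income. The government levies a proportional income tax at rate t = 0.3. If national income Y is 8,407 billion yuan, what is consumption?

Yd = (1 − 0.3)(8407) = 0.7(8407) = 5884.9
C = 175 + 0.75(5884.9) = 175 + 4413.675 = 4588.675

C = 4588.675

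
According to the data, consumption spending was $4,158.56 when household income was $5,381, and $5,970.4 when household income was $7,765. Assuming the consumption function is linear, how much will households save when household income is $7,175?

MPC = (5970.4 − 4158.56)/(7765 − 5381) = 1811.84/2384 = 0.76
a = 4158.56 − 0.76(5381) = 4158.56 − 4089.56 = 69
C = 69 + 0.76(7175) = 5522
S = 7175 − 5522 = 1653

S = 1653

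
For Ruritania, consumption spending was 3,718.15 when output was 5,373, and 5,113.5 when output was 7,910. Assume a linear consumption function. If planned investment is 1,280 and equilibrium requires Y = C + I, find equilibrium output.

Y = 4540

MPC = (5113.5 − 3718.15)/(7910 − 5373) = 1395.35/2537 = 0.55
a = 3718.15 − 0.55(5373) = 763
Equilibrium: Y = 763 + 0.55Y + 1280
0.45Y = 2043, so Y = 2043/0.45 = 4540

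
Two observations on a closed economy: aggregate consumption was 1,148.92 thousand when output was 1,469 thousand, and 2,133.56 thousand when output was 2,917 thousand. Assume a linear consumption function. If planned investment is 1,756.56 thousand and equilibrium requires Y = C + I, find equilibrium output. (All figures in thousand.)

MPC = (2133.56 − 1148.92)/(2917 − 1469) = 984.64/1448 = 0.68
a = 1148.92 − 0.68(1469) = 150
Equilibrium: Y = 150 + 0.68Y + 1756.56
0.32Y = 1906.56, so Y = 1906.56/0.32 = 5958

Y = 5958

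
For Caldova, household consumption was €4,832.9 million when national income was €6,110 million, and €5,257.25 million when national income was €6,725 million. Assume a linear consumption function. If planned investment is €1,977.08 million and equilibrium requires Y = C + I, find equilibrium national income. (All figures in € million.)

MPC = (5257.25 − 4832.9)/(6725 − 6110) = 424.35/615 = 0.69
a = 4832.9 − 0.69(6110) = 617
Equilibrium: Y = 617 + 0.69Y + 1977.08
0.31Y = 2594.08, so Y = 2594.08/0.31 = 8368

Y = 8368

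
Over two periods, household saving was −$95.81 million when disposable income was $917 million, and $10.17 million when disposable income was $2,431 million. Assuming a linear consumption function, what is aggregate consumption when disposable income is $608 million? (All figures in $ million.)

MPS = ΔS/ΔY = (10.17 − (-95.81))/(2431 − 917) = 105.98/1514 = 0.07
MPC = 1 − MPS = 0.93
Autonomous saving = -95.81 − 0.07(917) = -160, so a = 160
C = 160 + 0.93(608) = 160 + 565.44 = 725.44

C = 725.44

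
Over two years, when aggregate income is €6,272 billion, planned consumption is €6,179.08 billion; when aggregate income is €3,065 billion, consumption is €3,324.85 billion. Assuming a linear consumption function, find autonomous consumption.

MPC = ΔC/ΔY = (6179.08 − 3324.85)/(6272 − 3065) = 2854.23/3207 = 0.89
a = C − MPC·Y = 3324.85 − 0.89(3065) = 3324.85 − 2727.85 = 597

a = 597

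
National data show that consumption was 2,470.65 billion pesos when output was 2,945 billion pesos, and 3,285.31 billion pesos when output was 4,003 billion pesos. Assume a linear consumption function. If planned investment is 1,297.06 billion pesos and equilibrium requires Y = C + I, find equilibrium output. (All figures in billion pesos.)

MPC = (3285.31 − 2470.65)/(4003 − 2945) = 814.66/1058 = 0.77
a = 2470.65 − 0.77(2945) = 203
Equilibrium: Y = 203 + 0.77Y + 1297.06
0.23Y = 1500.06, so Y = 1500.06/0.23 = 6522

Y = 6522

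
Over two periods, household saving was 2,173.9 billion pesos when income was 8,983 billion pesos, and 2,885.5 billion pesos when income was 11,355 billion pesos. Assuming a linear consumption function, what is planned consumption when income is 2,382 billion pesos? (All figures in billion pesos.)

MPS = ΔS/ΔY = (2885.5 − 2173.9)/(11355 − 8983) = 711.6/2372 = 0.3
MPC = 1 − MPS = 0.7
Autonomous saving = 2173.9 − 0.3(8983) = -521, so a = 521
C = 521 + 0.7(2382) = 521 + 1667.4 = 2188.4

C = 2188.4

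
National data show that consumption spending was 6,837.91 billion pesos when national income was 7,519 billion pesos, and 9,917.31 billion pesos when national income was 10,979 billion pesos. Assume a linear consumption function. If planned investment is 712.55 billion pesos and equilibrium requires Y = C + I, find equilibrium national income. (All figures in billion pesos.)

Y = 7805

MPC = (9917.31 − 6837.91)/(10979 − 7519) = 3079.4/3460 = 0.89
a = 6837.91 − 0.89(7519) = 146
Equilibrium: Y = 146 + 0.89Y + 712.55
0.11Y = 858.55, so Y = 858.55/0.11 = 7805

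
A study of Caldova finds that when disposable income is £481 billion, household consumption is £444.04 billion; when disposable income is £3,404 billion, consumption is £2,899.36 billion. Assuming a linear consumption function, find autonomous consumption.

a = 40

MPC = ΔC/ΔY = (2899.36 − 444.04)/(3404 − 481) = 2455.32/2923 = 0.84
a = C − MPC·Y = 444.04 − 0.84(481) = 444.04 − 404.04 = 40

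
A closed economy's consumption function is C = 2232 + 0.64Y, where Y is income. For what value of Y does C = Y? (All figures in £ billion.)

At break-even, C = Y: 2232 + 0.64Y = Y
0.36Y = 2232, so Y = 2232/0.36 = 6200

Y = 6200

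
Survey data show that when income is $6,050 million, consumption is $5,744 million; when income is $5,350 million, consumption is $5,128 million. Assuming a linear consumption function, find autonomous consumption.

MPC = ΔC/ΔY = (5744 − 5128)/(6050 − 5350) = 616/700 = 0.88
a = C − MPC·Y = 5128 − 0.88(5350) = 5128 − 4708 = 420

a = 420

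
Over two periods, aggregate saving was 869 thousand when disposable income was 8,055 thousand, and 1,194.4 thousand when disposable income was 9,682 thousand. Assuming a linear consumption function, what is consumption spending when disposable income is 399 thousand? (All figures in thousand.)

MPS = ΔS/ΔY = (1194.4 − 869)/(9682 − 8055) = 325.4/1627 = 0.2
MPC = 1 − MPS = 0.8
Autonomous saving = 869 − 0.2(8055) = -742, so a = 742
C = 742 + 0.8(399) = 742 + 319.2 = 1061.2

C = 1061.2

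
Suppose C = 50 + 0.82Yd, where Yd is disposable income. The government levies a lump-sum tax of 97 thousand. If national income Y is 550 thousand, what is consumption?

Yd = Y − T = 550 − 97 = 453
C = 50 + 0.82(453) = 50 + 371.46 = 421.46

C = 421.46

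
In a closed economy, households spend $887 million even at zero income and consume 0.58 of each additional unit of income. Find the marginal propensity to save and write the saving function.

MPS = 1 − MPC = 1 − 0.58 = 0.42
S = Y − C = -887 + 0.42Y

MPS = 0.42; S = -887 + 0.42Y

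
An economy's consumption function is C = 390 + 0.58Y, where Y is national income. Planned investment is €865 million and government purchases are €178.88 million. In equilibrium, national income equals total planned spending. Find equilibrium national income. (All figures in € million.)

Y = C + I + G = 390 + 0.58Y + 865 + 178.88
Y − 0.58Y = 1433.88
0.42Y = 1433.88, so Y = 1433.88/0.42 = 3414

Y = 3414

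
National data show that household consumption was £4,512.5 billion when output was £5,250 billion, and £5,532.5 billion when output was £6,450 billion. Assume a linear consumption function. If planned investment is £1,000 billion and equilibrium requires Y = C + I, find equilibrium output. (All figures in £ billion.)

MPC = (5532.5 − 4512.5)/(6450 − 5250) = 1020/1200 = 0.85
a = 4512.5 − 0.85(5250) = 50
Equilibrium: Y = 50 + 0.85Y + 1000
0.15Y = 1050, so Y = 1050/0.15 = 7000

Y = 7000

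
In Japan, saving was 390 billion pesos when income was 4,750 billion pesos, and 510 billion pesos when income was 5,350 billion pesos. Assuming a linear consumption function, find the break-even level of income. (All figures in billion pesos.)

Y = 2800

MPS = ΔS/ΔY = (510 − 390)/(5350 − 4750) = 120/600 = 0.2
MPC = 1 − MPS = 0.8
From S(4750) = 390: −a + 0.2(4750) = 390, so a = 950 − 390 = 560
Break-even (S = 0): Y = a/MPS = 560/0.2 = 2800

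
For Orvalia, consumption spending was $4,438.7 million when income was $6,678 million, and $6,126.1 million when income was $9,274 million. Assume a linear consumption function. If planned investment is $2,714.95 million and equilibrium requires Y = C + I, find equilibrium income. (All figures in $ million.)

Y = 8037

MPC = (6126.1 − 4438.7)/(9274 − 6678) = 1687.4/2596 = 0.65
a = 4438.7 − 0.65(6678) = 98
Equilibrium: Y = 98 + 0.65Y + 2714.95
0.35Y = 2812.95, so Y = 2812.95/0.35 = 8037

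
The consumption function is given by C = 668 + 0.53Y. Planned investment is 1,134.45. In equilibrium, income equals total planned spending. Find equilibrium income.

Y = C + I = 668 + 0.53Y + 1134.45
Y − 0.53Y = 1802.45
0.47Y = 1802.45, so Y = 1802.45/0.47 = 3835

Y = 3835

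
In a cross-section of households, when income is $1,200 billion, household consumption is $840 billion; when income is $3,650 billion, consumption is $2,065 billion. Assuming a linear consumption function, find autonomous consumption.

a = 240

MPC = ΔC/ΔY = (2065 − 840)/(3650 − 1200) = 1225/2450 = 0.5
a = C − MPC·Y = 840 − 0.5(1200) = 840 − 600 = 240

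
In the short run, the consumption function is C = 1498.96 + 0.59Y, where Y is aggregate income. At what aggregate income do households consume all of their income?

Y = 3656

At break-even, C = Y: 1498.96 + 0.59Y = Y
0.41Y = 1498.96, so Y = 1498.96/0.41 = 3656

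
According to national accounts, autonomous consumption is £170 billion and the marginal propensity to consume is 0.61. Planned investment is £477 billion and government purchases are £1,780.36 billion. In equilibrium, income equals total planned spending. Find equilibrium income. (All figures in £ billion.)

Y = 6224

Y = C + I + G = 170 + 0.61Y + 477 + 1780.36
Y − 0.61Y = 2427.36
0.39Y = 2427.36, so Y = 2427.36/0.39 = 6224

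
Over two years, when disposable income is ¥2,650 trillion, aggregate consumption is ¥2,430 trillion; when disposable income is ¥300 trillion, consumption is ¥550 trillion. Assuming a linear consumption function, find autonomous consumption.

a = 310

MPC = ΔC/ΔY = (2430 − 550)/(2650 − 300) = 1880/2350 = 0.8
a = C − MPC·Y = 550 − 0.8(300) = 550 − 240 = 310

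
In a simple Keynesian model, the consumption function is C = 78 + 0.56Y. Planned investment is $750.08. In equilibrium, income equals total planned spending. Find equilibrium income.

Y = C + I = 78 + 0.56Y + 750.08
Y − 0.56Y = 828.08
0.44Y = 828.08, so Y = 828.08/0.44 = 1882

Y = 1882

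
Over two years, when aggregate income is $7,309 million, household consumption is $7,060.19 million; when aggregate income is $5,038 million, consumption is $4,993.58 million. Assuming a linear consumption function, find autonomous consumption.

MPC = ΔC/ΔY = (7060.19 − 4993.58)/(7309 − 5038) = 2066.61/2271 = 0.91
a = C − MPC·Y = 4993.58 − 0.91(5038) = 4993.58 − 4584.58 = 409

a = 409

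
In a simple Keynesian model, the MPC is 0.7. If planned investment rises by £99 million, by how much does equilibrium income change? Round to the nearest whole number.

ΔY ≈ 330

The multiplier is 1/(1 − MPC) = 1/0.3.
ΔY = 99/0.3 = 330.00 ≈ 330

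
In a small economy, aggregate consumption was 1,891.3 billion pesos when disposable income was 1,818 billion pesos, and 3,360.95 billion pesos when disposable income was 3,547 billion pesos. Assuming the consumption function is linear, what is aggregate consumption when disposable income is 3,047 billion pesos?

MPC = (3360.95 − 1891.3)/(3547 − 1818) = 1469.65/1729 = 0.85
a = 1891.3 − 0.85(1818) = 1891.3 − 1545.3 = 346
C = 346 + 0.85(3047) = 346 + 2589.95 = 2935.95

C = 2935.95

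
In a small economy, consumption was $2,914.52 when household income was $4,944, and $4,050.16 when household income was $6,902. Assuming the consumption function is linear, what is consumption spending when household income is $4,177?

C = 2469.66

MPC = (4050.16 − 2914.52)/(6902 − 4944) = 1135.64/1958 = 0.58
a = 2914.52 − 0.58(4944) = 2914.52 − 2867.52 = 47
C = 47 + 0.58(4177) = 47 + 2422.66 = 2469.66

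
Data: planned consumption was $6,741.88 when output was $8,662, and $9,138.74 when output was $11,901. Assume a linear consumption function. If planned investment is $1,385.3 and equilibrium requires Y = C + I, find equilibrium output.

MPC = (9138.74 − 6741.88)/(11901 − 8662) = 2396.86/3239 = 0.74
a = 6741.88 − 0.74(8662) = 332
Equilibrium: Y = 332 + 0.74Y + 1385.3
0.26Y = 1717.3, so Y = 1717.3/0.26 = 6605

Y = 6605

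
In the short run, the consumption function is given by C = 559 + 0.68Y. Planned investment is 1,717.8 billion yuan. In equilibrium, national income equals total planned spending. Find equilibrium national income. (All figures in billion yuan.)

Y = C + I = 559 + 0.68Y + 1717.8
Y − 0.68Y = 2276.8
0.32Y = 2276.8, so Y = 2276.8/0.32 = 7115

Y = 7115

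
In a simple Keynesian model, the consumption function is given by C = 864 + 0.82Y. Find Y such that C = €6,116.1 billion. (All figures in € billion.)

864 + 0.82Y = 6116.1
0.82Y = 5252.1, so Y = 5252.1/0.82 = 6405

Y = 6405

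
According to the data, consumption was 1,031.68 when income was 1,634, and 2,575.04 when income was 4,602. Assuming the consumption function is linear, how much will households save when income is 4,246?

MPC = (2575.04 − 1031.68)/(4602 − 1634) = 1543.36/2968 = 0.52
a = 1031.68 − 0.52(1634) = 1031.68 − 849.68 = 182
C = 182 + 0.52(4246) = 2389.92
S = 4246 − 2389.92 = 1856.08

S = 1856.08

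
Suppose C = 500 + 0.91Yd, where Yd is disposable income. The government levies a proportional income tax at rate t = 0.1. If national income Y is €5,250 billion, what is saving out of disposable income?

S = -74.75

Yd = (1 − 0.1)(5250) = 0.9(5250) = 4725
C = 500 + 0.91(4725) = 500 + 4299.75 = 4799.75
S = Yd − C = 4725 − 4799.75 = -74.75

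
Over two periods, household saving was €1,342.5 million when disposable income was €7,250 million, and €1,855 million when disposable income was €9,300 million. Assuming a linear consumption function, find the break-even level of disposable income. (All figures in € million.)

Y = 1880

MPS = ΔS/ΔY = (1855 − 1342.5)/(9300 − 7250) = 512.5/2050 = 0.25
MPC = 1 − MPS = 0.75
From S(7250) = 1342.5: −a + 0.25(7250) = 1342.5, so a = 1812.5 − 1342.5 = 470
Break-even (S = 0): Y = a/MPS = 470/0.25 = 1880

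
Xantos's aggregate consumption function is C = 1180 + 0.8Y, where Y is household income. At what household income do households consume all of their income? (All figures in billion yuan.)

Y = 5900

At break-even, C = Y: 1180 + 0.8Y = Y
0.2Y = 1180, so Y = 1180/0.2 = 5900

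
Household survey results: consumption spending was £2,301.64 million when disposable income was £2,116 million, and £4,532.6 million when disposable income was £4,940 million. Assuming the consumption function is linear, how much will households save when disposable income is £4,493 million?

S = 313.53

MPC = (4532.6 − 2301.64)/(4940 − 2116) = 2230.96/2824 = 0.79
a = 2301.64 − 0.79(2116) = 2301.64 − 1671.64 = 630
C = 630 + 0.79(4493) = 4179.47
S = 4493 − 4179.47 = 313.53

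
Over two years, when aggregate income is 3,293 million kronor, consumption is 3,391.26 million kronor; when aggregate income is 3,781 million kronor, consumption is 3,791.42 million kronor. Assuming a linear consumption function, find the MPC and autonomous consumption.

MPC = ΔC/ΔY = (3791.42 − 3391.26)/(3781 − 3293) = 400.16/488 = 0.82
a = C − MPC·Y = 3391.26 − 0.82(3293) = 3391.26 − 2700.26 = 691

MPC = 0.82; a = 691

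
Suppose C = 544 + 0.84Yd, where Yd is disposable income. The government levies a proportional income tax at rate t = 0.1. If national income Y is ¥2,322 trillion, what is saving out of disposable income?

Yd = (1 − 0.1)(2322) = 0.9(2322) = 2089.8
C = 544 + 0.84(2089.8) = 544 + 1755.432 = 2299.432
S = Yd − C = 2089.8 − 2299.432 = -209.632

S = -209.632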